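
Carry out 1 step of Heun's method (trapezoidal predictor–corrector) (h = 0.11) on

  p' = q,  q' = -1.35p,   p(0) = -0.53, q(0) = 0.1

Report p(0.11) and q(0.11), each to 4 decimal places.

-0.5147, 0.1779

Heun on (p,q): k1 = f(t_n, state_n); k2 = f(t_n + h, state_n + h·k1); state_{n+1} = state_n + (h/2)·(k1 + k2).
0.000000: (-0.530000, 0.100000)
  k1 = (0.100000, 0.715500)
  predictor → (-0.519000, 0.178705)
  k2 = (0.178705, 0.700650)
  → (-0.514671, 0.177888)
(p(0.11), q(0.11)) ≈ (-0.5147, 0.1779)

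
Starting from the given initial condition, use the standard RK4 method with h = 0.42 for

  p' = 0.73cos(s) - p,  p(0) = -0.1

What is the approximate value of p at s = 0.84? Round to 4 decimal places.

0.3145

RK4: k1 = f(s_n, p_n); k2 = f(s_n + h/2, p_n + (h/2)·k1); k3 = f(s_n + h/2, p_n + (h/2)·k2); k4 = f(s_n + h, p_n + h·k3); p_{n+1} = p_n + (h/6)·(k1 + 2k2 + 2k3 + k4).
s=0.000000, p=-0.100000:
  k1 = f(0.000000, -0.100000) = 0.830000
  k2 = f(0.210000, 0.074300) = 0.639663
  k3 = f(0.210000, 0.034329) = 0.679633
  k4 = f(0.420000, 0.185446) = 0.481109
  p ← -0.100000 + (0.42/6)·(k1 + 2k2 + 2k3 + k4) = 0.176479
s=0.420000, p=0.176479:
  k1 = f(0.420000, 0.176479) = 0.490076
  k2 = f(0.630000, 0.279395) = 0.310465
  k3 = f(0.630000, 0.241677) = 0.348183
  k4 = f(0.840000, 0.322716) = 0.164532
  p ← 0.176479 + (0.42/6)·(k1 + 2k2 + 2k3 + k4) = 0.314512
p(0.84) ≈ 0.3145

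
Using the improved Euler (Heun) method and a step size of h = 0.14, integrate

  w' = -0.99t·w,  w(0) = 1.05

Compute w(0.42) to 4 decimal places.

Heun: k1 = f(t_n, w_n); k2 = f(t_n + h, w_n + h·k1); w_{n+1} = w_n + (h/2)·(k1 + k2).
t=0.000000, w=1.050000:
  k1 = f(0.000000, 1.050000) = 0.000000
  k2 = f(0.140000, 1.050000) = -0.145530
  w ← 1.050000 + (0.14/2)·(0.000000 + (-0.145530)) = 1.039813
t=0.140000, w=1.039813:
  k1 = f(0.140000, 1.039813) = -0.144118
  k2 = f(0.280000, 1.019636) = -0.282643
  w ← 1.039813 + (0.14/2)·(-0.144118 + (-0.282643)) = 1.009940
t=0.280000, w=1.009940:
  k1 = f(0.280000, 1.009940) = -0.279955
  k2 = f(0.420000, 0.970746) = -0.403636
  w ← 1.009940 + (0.14/2)·(-0.279955 + (-0.403636)) = 0.962088
w(0.42) ≈ 0.9621

0.9621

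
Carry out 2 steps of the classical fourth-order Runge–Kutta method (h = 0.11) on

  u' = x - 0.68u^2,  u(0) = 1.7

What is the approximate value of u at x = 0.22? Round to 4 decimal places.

1.3764

RK4: k1 = f(x_n, u_n); k2 = f(x_n + h/2, u_n + (h/2)·k1); k3 = f(x_n + h/2, u_n + (h/2)·k2); k4 = f(x_n + h, u_n + h·k3); u_{n+1} = u_n + (h/6)·(k1 + 2k2 + 2k3 + k4).
x=0.000000, u=1.700000:
  k1 = f(0.000000, 1.700000) = -1.965200
  k2 = f(0.055000, 1.591914) = -1.668249
  k3 = f(0.055000, 1.608246) = -1.703790
  k4 = f(0.110000, 1.512583) = -1.445777
  u ← 1.700000 + (0.11/6)·(k1 + 2k2 + 2k3 + k4) = 1.513824
x=0.110000, u=1.513824:
  k1 = f(0.110000, 1.513824) = -1.448331
  k2 = f(0.165000, 1.434166) = -1.233645
  k3 = f(0.165000, 1.445973) = -1.256771
  k4 = f(0.220000, 1.375579) = -1.066708
  u ← 1.513824 + (0.11/6)·(k1 + 2k2 + 2k3 + k4) = 1.376400
u(0.22) ≈ 1.3764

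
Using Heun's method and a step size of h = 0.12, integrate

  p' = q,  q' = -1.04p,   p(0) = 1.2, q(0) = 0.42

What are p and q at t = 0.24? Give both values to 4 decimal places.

1.2642, 0.1102

Heun on (p,q): k1 = f(t_n, state_n); k2 = f(t_n + h, state_n + h·k1); state_{n+1} = state_n + (h/2)·(k1 + k2).
0.000000: (1.200000, 0.420000)
  k1 = (0.420000, -1.248000)
  predictor → (1.250400, 0.270240)
  k2 = (0.270240, -1.300416)
  → (1.241414, 0.267095)
0.120000: (1.241414, 0.267095)
  k1 = (0.267095, -1.291071)
  predictor → (1.273466, 0.112167)
  k2 = (0.112167, -1.324404)
  → (1.264170, 0.110167)
(p(0.24), q(0.24)) ≈ (1.2642, 0.1102)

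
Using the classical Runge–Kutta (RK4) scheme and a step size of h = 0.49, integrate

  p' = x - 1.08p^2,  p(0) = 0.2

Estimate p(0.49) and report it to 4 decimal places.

RK4: k1 = f(x_n, p_n); k2 = f(x_n + h/2, p_n + (h/2)·k1); k3 = f(x_n + h/2, p_n + (h/2)·k2); k4 = f(x_n + h, p_n + h·k3); p_{n+1} = p_n + (h/6)·(k1 + 2k2 + 2k3 + k4).
x=0.000000, p=0.200000:
  k1 = f(0.000000, 0.200000) = -0.043200
  k2 = f(0.245000, 0.189416) = 0.206251
  k3 = f(0.245000, 0.250532) = 0.177213
  k4 = f(0.490000, 0.286834) = 0.401144
  p ← 0.200000 + (0.49/6)·(k1 + 2k2 + 2k3 + k4) = 0.291865
p(0.49) ≈ 0.2919

0.2919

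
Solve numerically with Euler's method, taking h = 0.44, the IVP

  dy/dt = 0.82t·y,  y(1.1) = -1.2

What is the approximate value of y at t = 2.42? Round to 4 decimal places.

Euler: y_{n+1} = y_n + h·f(t_n, y_n).
t=1.100000, y=-1.200000: f=-1.082400 → y ← -1.200000 + 0.44·(-1.082400) = -1.676256
t=1.540000, y=-1.676256: f=-2.116776 → y ← -1.676256 + 0.44·(-2.116776) = -2.607637
t=1.980000, y=-2.607637: f=-4.233760 → y ← -2.607637 + 0.44·(-4.233760) = -4.470492
y(2.42) ≈ -4.4705

-4.4705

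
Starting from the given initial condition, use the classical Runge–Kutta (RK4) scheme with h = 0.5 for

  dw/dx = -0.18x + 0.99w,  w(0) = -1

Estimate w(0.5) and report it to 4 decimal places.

RK4: k1 = f(x_n, w_n); k2 = f(x_n + h/2, w_n + (h/2)·k1); k3 = f(x_n + h/2, w_n + (h/2)·k2); k4 = f(x_n + h, w_n + h·k3); w_{n+1} = w_n + (h/6)·(k1 + 2k2 + 2k3 + k4).
x=0.000000, w=-1.000000:
  k1 = f(0.000000, -1.000000) = -0.990000
  k2 = f(0.250000, -1.247500) = -1.280025
  k3 = f(0.250000, -1.320006) = -1.351806
  k4 = f(0.500000, -1.675903) = -1.749144
  w ← -1.000000 + (0.5/6)·(k1 + 2k2 + 2k3 + k4) = -1.666901
w(0.5) ≈ -1.6669

-1.6669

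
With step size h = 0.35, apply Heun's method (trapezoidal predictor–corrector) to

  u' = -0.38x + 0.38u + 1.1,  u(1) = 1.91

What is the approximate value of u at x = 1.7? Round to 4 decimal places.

2.9664

Heun: k1 = f(x_n, u_n); k2 = f(x_n + h, u_n + h·k1); u_{n+1} = u_n + (h/2)·(k1 + k2).
x=1.000000, u=1.910000:
  k1 = f(1.000000, 1.910000) = 1.445800
  k2 = f(1.350000, 2.416030) = 1.505091
  u ← 1.910000 + (0.35/2)·(1.445800 + 1.505091) = 2.426406
x=1.350000, u=2.426406:
  k1 = f(1.350000, 2.426406) = 1.509034
  k2 = f(1.700000, 2.954568) = 1.576736
  u ← 2.426406 + (0.35/2)·(1.509034 + 1.576736) = 2.966416
u(1.7) ≈ 2.9664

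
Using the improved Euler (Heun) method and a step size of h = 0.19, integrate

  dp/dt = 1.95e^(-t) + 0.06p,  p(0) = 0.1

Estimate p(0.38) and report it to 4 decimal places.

0.7284

Heun: k1 = f(t_n, p_n); k2 = f(t_n + h, p_n + h·k1); p_{n+1} = p_n + (h/2)·(k1 + k2).
t=0.000000, p=0.100000:
  k1 = f(0.000000, 0.100000) = 1.956000
  k2 = f(0.190000, 0.471640) = 1.640869
  p ← 0.100000 + (0.19/2)·(1.956000 + 1.640869) = 0.441703
t=0.190000, p=0.441703:
  k1 = f(0.190000, 0.441703) = 1.639072
  k2 = f(0.380000, 0.753126) = 1.378717
  p ← 0.441703 + (0.19/2)·(1.639072 + 1.378717) = 0.728393
p(0.38) ≈ 0.7284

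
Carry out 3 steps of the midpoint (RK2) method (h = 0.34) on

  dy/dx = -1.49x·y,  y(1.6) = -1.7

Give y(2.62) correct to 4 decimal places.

Midpoint: k1 = f(x_n, y_n); k2 = f(x_n + h/2, y_n + (h/2)·k1); y_{n+1} = y_n + h·k2.
x=1.600000, y=-1.700000:
  k1 = f(1.600000, -1.700000) = 4.052800
  k2 = f(1.770000, -1.011024) = 2.666374
  y ← -1.700000 + 0.34·2.666374 = -0.793433
x=1.940000, y=-0.793433:
  k1 = f(1.940000, -0.793433) = 2.293497
  k2 = f(2.110000, -0.403538) = 1.268684
  y ← -0.793433 + 0.34·1.268684 = -0.362080
x=2.280000, y=-0.362080:
  k1 = f(2.280000, -0.362080) = 1.230059
  k2 = f(2.450000, -0.152970) = 0.558418
  y ← -0.362080 + 0.34·0.558418 = -0.172218
y(2.62) ≈ -0.1722

-0.1722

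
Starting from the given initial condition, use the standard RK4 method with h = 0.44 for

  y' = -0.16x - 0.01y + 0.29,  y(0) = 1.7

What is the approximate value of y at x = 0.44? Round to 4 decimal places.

1.8044

RK4: k1 = f(x_n, y_n); k2 = f(x_n + h/2, y_n + (h/2)·k1); k3 = f(x_n + h/2, y_n + (h/2)·k2); k4 = f(x_n + h, y_n + h·k3); y_{n+1} = y_n + (h/6)·(k1 + 2k2 + 2k3 + k4).
x=0.000000, y=1.700000:
  k1 = f(0.000000, 1.700000) = 0.273000
  k2 = f(0.220000, 1.760060) = 0.237199
  k3 = f(0.220000, 1.752184) = 0.237278
  k4 = f(0.440000, 1.804402) = 0.201556
  y ← 1.700000 + (0.44/6)·(k1 + 2k2 + 2k3 + k4) = 1.804391
y(0.44) ≈ 1.8044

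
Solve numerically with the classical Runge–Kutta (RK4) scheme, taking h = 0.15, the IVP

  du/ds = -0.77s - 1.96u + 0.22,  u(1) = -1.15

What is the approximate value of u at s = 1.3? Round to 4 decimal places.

-0.7923

RK4: k1 = f(s_n, u_n); k2 = f(s_n + h/2, u_n + (h/2)·k1); k3 = f(s_n + h/2, u_n + (h/2)·k2); k4 = f(s_n + h, u_n + h·k3); u_{n+1} = u_n + (h/6)·(k1 + 2k2 + 2k3 + k4).
s=1.000000, u=-1.150000:
  k1 = f(1.000000, -1.150000) = 1.704000
  k2 = f(1.075000, -1.022200) = 1.395762
  k3 = f(1.075000, -1.045318) = 1.441073
  k4 = f(1.150000, -0.933839) = 1.164825
  u ← -1.150000 + (0.15/6)·(k1 + 2k2 + 2k3 + k4) = -0.936438
s=1.150000, u=-0.936438:
  k1 = f(1.150000, -0.936438) = 1.169918
  k2 = f(1.225000, -0.848694) = 0.940190
  k3 = f(1.225000, -0.865923) = 0.973960
  k4 = f(1.300000, -0.790344) = 0.768074
  u ← -0.936438 + (0.15/6)·(k1 + 2k2 + 2k3 + k4) = -0.792280
u(1.3) ≈ -0.7923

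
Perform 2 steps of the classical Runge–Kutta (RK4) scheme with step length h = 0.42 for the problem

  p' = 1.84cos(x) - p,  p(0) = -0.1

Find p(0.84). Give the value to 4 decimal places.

RK4: k1 = f(x_n, p_n); k2 = f(x_n + h/2, p_n + (h/2)·k1); k3 = f(x_n + h/2, p_n + (h/2)·k2); k4 = f(x_n + h, p_n + h·k3); p_{n+1} = p_n + (h/6)·(k1 + 2k2 + 2k3 + k4).
x=0.000000, p=-0.100000:
  k1 = f(0.000000, -0.100000) = 1.940000
  k2 = f(0.210000, 0.307400) = 1.492177
  k3 = f(0.210000, 0.213357) = 1.586220
  k4 = f(0.420000, 0.566212) = 1.113871
  p ← -0.100000 + (0.42/6)·(k1 + 2k2 + 2k3 + k4) = 0.544747
x=0.420000, p=0.544747:
  k1 = f(0.420000, 0.544747) = 1.135337
  k2 = f(0.630000, 0.783167) = 0.703603
  k3 = f(0.630000, 0.692503) = 0.794267
  k4 = f(0.840000, 0.878339) = 0.349793
  p ← 0.544747 + (0.42/6)·(k1 + 2k2 + 2k3 + k4) = 0.858408
p(0.84) ≈ 0.8584

0.8584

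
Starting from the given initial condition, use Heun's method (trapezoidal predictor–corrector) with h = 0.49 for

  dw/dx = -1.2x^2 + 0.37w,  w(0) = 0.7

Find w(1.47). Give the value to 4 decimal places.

Heun: k1 = f(x_n, w_n); k2 = f(x_n + h, w_n + h·k1); w_{n+1} = w_n + (h/2)·(k1 + k2).
x=0.000000, w=0.700000:
  k1 = f(0.000000, 0.700000) = 0.259000
  k2 = f(0.490000, 0.826910) = 0.017837
  w ← 0.700000 + (0.49/2)·(0.259000 + 0.017837) = 0.767825
x=0.490000, w=0.767825:
  k1 = f(0.490000, 0.767825) = -0.004025
  k2 = f(0.980000, 0.765853) = -0.869114
  w ← 0.767825 + (0.49/2)·(-0.004025 + (-0.869114)) = 0.553906
x=0.980000, w=0.553906:
  k1 = f(0.980000, 0.553906) = -0.947535
  k2 = f(1.470000, 0.089614) = -2.559923
  w ← 0.553906 + (0.49/2)·(-0.947535 + (-2.559923)) = -0.305421
w(1.47) ≈ -0.3054

-0.3054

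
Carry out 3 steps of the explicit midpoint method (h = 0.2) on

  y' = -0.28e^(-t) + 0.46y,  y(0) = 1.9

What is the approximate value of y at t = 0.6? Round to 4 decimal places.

Midpoint: k1 = f(t_n, y_n); k2 = f(t_n + h/2, y_n + (h/2)·k1); y_{n+1} = y_n + h·k2.
t=0.000000, y=1.900000:
  k1 = f(0.000000, 1.900000) = 0.594000
  k2 = f(0.100000, 1.959400) = 0.647970
  y ← 1.900000 + 0.2·0.647970 = 2.029594
t=0.200000, y=2.029594:
  k1 = f(0.200000, 2.029594) = 0.704369
  k2 = f(0.300000, 2.100031) = 0.758585
  y ← 2.029594 + 0.2·0.758585 = 2.181311
t=0.400000, y=2.181311:
  k1 = f(0.400000, 2.181311) = 0.815713
  k2 = f(0.500000, 2.262882) = 0.871097
  y ← 2.181311 + 0.2·0.871097 = 2.355530
y(0.6) ≈ 2.3555

2.3555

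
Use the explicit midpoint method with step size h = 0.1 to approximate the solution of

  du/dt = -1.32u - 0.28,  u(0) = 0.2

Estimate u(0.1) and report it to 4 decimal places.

Midpoint: k1 = f(t_n, u_n); k2 = f(t_n + h/2, u_n + (h/2)·k1); u_{n+1} = u_n + h·k2.
t=0.000000, u=0.200000:
  k1 = f(0.000000, 0.200000) = -0.544000
  k2 = f(0.050000, 0.172800) = -0.508096
  u ← 0.200000 + 0.1·(-0.508096) = 0.149190
u(0.1) ≈ 0.1492

0.1492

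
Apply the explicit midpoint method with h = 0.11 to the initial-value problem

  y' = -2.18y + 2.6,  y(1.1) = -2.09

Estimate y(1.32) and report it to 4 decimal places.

Midpoint: k1 = f(x_n, y_n); k2 = f(x_n + h/2, y_n + (h/2)·k1); y_{n+1} = y_n + h·k2.
x=1.100000, y=-2.090000:
  k1 = f(1.100000, -2.090000) = 7.156200
  k2 = f(1.155000, -1.696409) = 6.298172
  y ← -2.090000 + 0.11·6.298172 = -1.397201
x=1.210000, y=-1.397201:
  k1 = f(1.210000, -1.397201) = 5.645898
  k2 = f(1.265000, -1.086677) = 4.968955
  y ← -1.397201 + 0.11·4.968955 = -0.850616
y(1.32) ≈ -0.8506

-0.8506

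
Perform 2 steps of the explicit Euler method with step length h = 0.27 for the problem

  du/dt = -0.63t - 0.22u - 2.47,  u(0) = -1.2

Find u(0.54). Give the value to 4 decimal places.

-2.4018

Euler: u_{n+1} = u_n + h·f(t_n, u_n).
t=0.000000, u=-1.200000: f=-2.206000 → u ← -1.200000 + 0.27·(-2.206000) = -1.795620
t=0.270000, u=-1.795620: f=-2.245064 → u ← -1.795620 + 0.27·(-2.245064) = -2.401787
u(0.54) ≈ -2.4018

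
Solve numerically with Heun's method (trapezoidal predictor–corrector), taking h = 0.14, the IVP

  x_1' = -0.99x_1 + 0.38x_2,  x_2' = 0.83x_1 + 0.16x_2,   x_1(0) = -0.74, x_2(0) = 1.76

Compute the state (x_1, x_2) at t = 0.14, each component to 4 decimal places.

Heun on (x_1,x_2): k1 = f(t_n, state_n); k2 = f(t_n + h, state_n + h·k1); state_{n+1} = state_n + (h/2)·(k1 + k2).
0.000000: (-0.740000, 1.760000)
  k1 = (1.401400, -0.332600)
  predictor → (-0.543804, 1.713436)
  k2 = (1.189472, -0.177208)
  → (-0.558639, 1.724313)
(x_1(0.14), x_2(0.14)) ≈ (-0.5586, 1.7243)

-0.5586, 1.7243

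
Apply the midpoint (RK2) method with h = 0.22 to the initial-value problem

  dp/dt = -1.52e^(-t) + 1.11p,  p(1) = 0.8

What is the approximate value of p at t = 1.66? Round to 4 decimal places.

1.2424

Midpoint: k1 = f(t_n, p_n); k2 = f(t_n + h/2, p_n + (h/2)·k1); p_{n+1} = p_n + h·k2.
t=1.000000, p=0.800000:
  k1 = f(1.000000, 0.800000) = 0.328823
  k2 = f(1.110000, 0.836171) = 0.427220
  p ← 0.800000 + 0.22·0.427220 = 0.893988
t=1.220000, p=0.893988:
  k1 = f(1.220000, 0.893988) = 0.543577
  k2 = f(1.330000, 0.953782) = 0.656692
  p ← 0.893988 + 0.22·0.656692 = 1.038461
t=1.440000, p=1.038461:
  k1 = f(1.440000, 1.038461) = 0.792561
  k2 = f(1.550000, 1.125642) = 0.926846
  p ← 1.038461 + 0.22·0.926846 = 1.242367
p(1.66) ≈ 1.2424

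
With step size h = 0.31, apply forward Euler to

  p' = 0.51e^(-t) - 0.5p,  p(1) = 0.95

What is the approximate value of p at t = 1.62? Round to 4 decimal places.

0.7701

Euler: p_{n+1} = p_n + h·f(t_n, p_n).
t=1.000000, p=0.950000: f=-0.287381 → p ← 0.950000 + 0.31·(-0.287381) = 0.860912
t=1.310000, p=0.860912: f=-0.292848 → p ← 0.860912 + 0.31·(-0.292848) = 0.770129
p(1.62) ≈ 0.7701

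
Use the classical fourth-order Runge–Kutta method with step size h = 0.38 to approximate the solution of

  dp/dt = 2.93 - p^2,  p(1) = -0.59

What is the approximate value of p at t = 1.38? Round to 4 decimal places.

RK4: k1 = f(t_n, p_n); k2 = f(t_n + h/2, p_n + (h/2)·k1); k3 = f(t_n + h/2, p_n + (h/2)·k2); k4 = f(t_n + h, p_n + h·k3); p_{n+1} = p_n + (h/6)·(k1 + 2k2 + 2k3 + k4).
t=1.000000, p=-0.590000:
  k1 = f(1.000000, -0.590000) = 2.581900
  k2 = f(1.190000, -0.099439) = 2.920112
  k3 = f(1.190000, -0.035179) = 2.928762
  k4 = f(1.380000, 0.522930) = 2.656544
  p ← -0.590000 + (0.38/6)·(k1 + 2k2 + 2k3 + k4) = 0.482626
p(1.38) ≈ 0.4826

0.4826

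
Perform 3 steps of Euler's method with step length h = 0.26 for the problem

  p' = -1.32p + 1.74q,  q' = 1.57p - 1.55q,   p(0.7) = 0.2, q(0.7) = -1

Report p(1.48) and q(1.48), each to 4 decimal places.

Euler on (p,q): p_{n+1} = p_n + h·p', q_{n+1} = q_n + h·q'.
0.700000: (0.200000, -1.000000); f=(-2.004000, 1.864000) → (-0.321040, -0.515360)
0.960000: (-0.321040, -0.515360); f=(-0.472954, 0.294775) → (-0.444008, -0.438718)
1.220000: (-0.444008, -0.438718); f=(-0.177280, -0.017079) → (-0.490101, -0.443159)
(p(1.48), q(1.48)) ≈ (-0.4901, -0.4432)

-0.4901, -0.4432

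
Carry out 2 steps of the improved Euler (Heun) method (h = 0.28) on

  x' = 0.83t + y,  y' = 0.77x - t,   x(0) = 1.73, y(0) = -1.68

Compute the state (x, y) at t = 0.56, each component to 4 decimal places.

Heun on (x,y): k1 = f(t_n, state_n); k2 = f(t_n + h, state_n + h·k1); state_{n+1} = state_n + (h/2)·(k1 + k2).
0.000000: (1.730000, -1.680000)
  k1 = (-1.680000, 1.332100)
  predictor → (1.259600, -1.307012)
  k2 = (-1.074612, 0.689892)
  → (1.344354, -1.396921)
0.280000: (1.344354, -1.396921)
  k1 = (-1.164521, 0.755153)
  predictor → (1.018288, -1.185478)
  k2 = (-0.720678, 0.224082)
  → (1.080426, -1.259828)
(x(0.56), y(0.56)) ≈ (1.0804, -1.2598)

1.0804, -1.2598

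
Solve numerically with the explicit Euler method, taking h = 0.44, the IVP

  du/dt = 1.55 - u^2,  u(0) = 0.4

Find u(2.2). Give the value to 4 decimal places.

1.2450

Euler: u_{n+1} = u_n + h·f(t_n, u_n).
t=0.000000, u=0.400000: f=1.390000 → u ← 0.400000 + 0.44·1.390000 = 1.011600
t=0.440000, u=1.011600: f=0.526665 → u ← 1.011600 + 0.44·0.526665 = 1.243333
t=0.880000, u=1.243333: f=0.004124 → u ← 1.243333 + 0.44·0.004124 = 1.245147
t=1.320000, u=1.245147: f=-0.000391 → u ← 1.245147 + 0.44·(-0.000391) = 1.244975
t=1.760000, u=1.244975: f=0.000037 → u ← 1.244975 + 0.44·0.000037 = 1.244991
u(2.2) ≈ 1.2450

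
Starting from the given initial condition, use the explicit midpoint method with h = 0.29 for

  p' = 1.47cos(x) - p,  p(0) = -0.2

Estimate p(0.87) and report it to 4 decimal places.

Midpoint: k1 = f(x_n, p_n); k2 = f(x_n + h/2, p_n + (h/2)·k1); p_{n+1} = p_n + h·k2.
x=0.000000, p=-0.200000:
  k1 = f(0.000000, -0.200000) = 1.670000
  k2 = f(0.145000, 0.042150) = 1.412424
  p ← -0.200000 + 0.29·1.412424 = 0.209603
x=0.290000, p=0.209603:
  k1 = f(0.290000, 0.209603) = 1.199016
  k2 = f(0.435000, 0.383460) = 0.949639
  p ← 0.209603 + 0.29·0.949639 = 0.484998
x=0.580000, p=0.484998:
  k1 = f(0.580000, 0.484998) = 0.744602
  k2 = f(0.725000, 0.592965) = 0.507329
  p ← 0.484998 + 0.29·0.507329 = 0.632123
p(0.87) ≈ 0.6321

0.6321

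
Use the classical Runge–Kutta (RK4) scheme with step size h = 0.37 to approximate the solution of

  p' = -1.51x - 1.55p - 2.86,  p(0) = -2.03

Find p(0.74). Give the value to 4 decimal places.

RK4: k1 = f(x_n, p_n); k2 = f(x_n + h/2, p_n + (h/2)·k1); k3 = f(x_n + h/2, p_n + (h/2)·k2); k4 = f(x_n + h, p_n + h·k3); p_{n+1} = p_n + (h/6)·(k1 + 2k2 + 2k3 + k4).
x=0.000000, p=-2.030000:
  k1 = f(0.000000, -2.030000) = 0.286500
  k2 = f(0.185000, -1.976997) = -0.075004
  k3 = f(0.185000, -2.043876) = 0.028657
  k4 = f(0.370000, -2.019397) = -0.288635
  p ← -2.030000 + (0.37/6)·(k1 + 2k2 + 2k3 + k4) = -2.035848
x=0.370000, p=-2.035848:
  k1 = f(0.370000, -2.035848) = -0.263136
  k2 = f(0.555000, -2.084528) = -0.467032
  k3 = f(0.555000, -2.122249) = -0.408565
  k4 = f(0.740000, -2.187017) = -0.587524
  p ← -2.035848 + (0.37/6)·(k1 + 2k2 + 2k3 + k4) = -2.196295
p(0.74) ≈ -2.1963

-2.1963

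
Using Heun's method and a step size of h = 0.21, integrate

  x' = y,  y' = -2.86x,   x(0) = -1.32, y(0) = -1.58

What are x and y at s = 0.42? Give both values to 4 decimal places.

Heun on (x,y): k1 = f(s_n, state_n); k2 = f(s_n + h, state_n + h·k1); state_{n+1} = state_n + (h/2)·(k1 + k2).
0.000000: (-1.320000, -1.580000)
  k1 = (-1.580000, 3.775200)
  predictor → (-1.651800, -0.787208)
  k2 = (-0.787208, 4.724148)
  → (-1.568557, -0.687568)
0.210000: (-1.568557, -0.687568)
  k1 = (-0.687568, 4.486073)
  predictor → (-1.712946, 0.254507)
  k2 = (0.254507, 4.899026)
  → (-1.614028, 0.297867)
(x(0.42), y(0.42)) ≈ (-1.6140, 0.2979)

-1.6140, 0.2979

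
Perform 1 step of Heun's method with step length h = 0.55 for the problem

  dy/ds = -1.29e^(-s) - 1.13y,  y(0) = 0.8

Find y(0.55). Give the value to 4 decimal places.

0.1184

Heun: k1 = f(s_n, y_n); k2 = f(s_n + h, y_n + h·k1); y_{n+1} = y_n + (h/2)·(k1 + k2).
s=0.000000, y=0.800000:
  k1 = f(0.000000, 0.800000) = -2.194000
  k2 = f(0.550000, -0.406700) = -0.284694
  y ← 0.800000 + (0.55/2)·(-2.194000 + (-0.284694)) = 0.118359
y(0.55) ≈ 0.1184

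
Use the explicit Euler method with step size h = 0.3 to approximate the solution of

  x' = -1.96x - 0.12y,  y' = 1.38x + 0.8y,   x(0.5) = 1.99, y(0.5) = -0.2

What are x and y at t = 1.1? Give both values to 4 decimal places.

Euler on (x,y): x_{n+1} = x_n + h·x', y_{n+1} = y_n + h·y'.
0.500000: (1.990000, -0.200000); f=(-3.876400, 2.586200) → (0.827080, 0.575860)
0.800000: (0.827080, 0.575860); f=(-1.690180, 1.602058) → (0.320026, 1.056478)
(x(1.1), y(1.1)) ≈ (0.3200, 1.0565)

0.3200, 1.0565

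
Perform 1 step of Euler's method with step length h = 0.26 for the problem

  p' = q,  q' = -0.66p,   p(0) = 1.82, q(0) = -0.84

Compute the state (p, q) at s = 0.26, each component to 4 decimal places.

1.6016, -1.1523

Euler on (p,q): p_{n+1} = p_n + h·p', q_{n+1} = q_n + h·q'.
0.000000: (1.820000, -0.840000); f=(-0.840000, -1.201200) → (1.601600, -1.152312)
(p(0.26), q(0.26)) ≈ (1.6016, -1.1523)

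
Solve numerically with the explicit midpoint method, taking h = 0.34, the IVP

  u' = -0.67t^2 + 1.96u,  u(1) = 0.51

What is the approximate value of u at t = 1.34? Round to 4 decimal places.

Midpoint: k1 = f(t_n, u_n); k2 = f(t_n + h/2, u_n + (h/2)·k1); u_{n+1} = u_n + h·k2.
t=1.000000, u=0.510000:
  k1 = f(1.000000, 0.510000) = 0.329600
  k2 = f(1.170000, 0.566032) = 0.192260
  u ← 0.510000 + 0.34·0.192260 = 0.575368
u(1.34) ≈ 0.5754

0.5754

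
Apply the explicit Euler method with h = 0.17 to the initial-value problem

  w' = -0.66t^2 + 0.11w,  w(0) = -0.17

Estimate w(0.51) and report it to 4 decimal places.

Euler: w_{n+1} = w_n + h·f(t_n, w_n).
t=0.000000, w=-0.170000: f=-0.018700 → w ← -0.170000 + 0.17·(-0.018700) = -0.173179
t=0.170000, w=-0.173179: f=-0.038124 → w ← -0.173179 + 0.17·(-0.038124) = -0.179660
t=0.340000, w=-0.179660: f=-0.096059 → w ← -0.179660 + 0.17·(-0.096059) = -0.195990
w(0.51) ≈ -0.1960

-0.1960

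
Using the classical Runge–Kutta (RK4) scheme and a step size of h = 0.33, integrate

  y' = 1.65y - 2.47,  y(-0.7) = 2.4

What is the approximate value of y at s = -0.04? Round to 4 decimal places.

RK4: k1 = f(s_n, y_n); k2 = f(s_n + h/2, y_n + (h/2)·k1); k3 = f(s_n + h/2, y_n + (h/2)·k2); k4 = f(s_n + h, y_n + h·k3); y_{n+1} = y_n + (h/6)·(k1 + 2k2 + 2k3 + k4).
s=-0.700000, y=2.400000:
  k1 = f(-0.700000, 2.400000) = 1.490000
  k2 = f(-0.535000, 2.645850) = 1.895652
  k3 = f(-0.535000, 2.712783) = 2.006091
  k4 = f(-0.370000, 3.062010) = 2.582317
  y ← 2.400000 + (0.33/6)·(k1 + 2k2 + 2k3 + k4) = 3.053169
s=-0.370000, y=3.053169:
  k1 = f(-0.370000, 3.053169) = 2.567729
  k2 = f(-0.205000, 3.476845) = 3.266794
  k3 = f(-0.205000, 3.592190) = 3.457114
  k4 = f(-0.040000, 4.194017) = 4.450128
  y ← 3.053169 + (0.33/6)·(k1 + 2k2 + 2k3 + k4) = 4.178781
y(-0.04) ≈ 4.1788

4.1788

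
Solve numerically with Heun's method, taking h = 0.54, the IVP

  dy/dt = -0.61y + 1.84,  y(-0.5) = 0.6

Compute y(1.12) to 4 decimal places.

2.0961

Heun: k1 = f(t_n, y_n); k2 = f(t_n + h, y_n + h·k1); y_{n+1} = y_n + (h/2)·(k1 + k2).
t=-0.500000, y=0.600000:
  k1 = f(-0.500000, 0.600000) = 1.474000
  k2 = f(0.040000, 1.395960) = 0.988464
  y ← 0.600000 + (0.54/2)·(1.474000 + 0.988464) = 1.264865
t=0.040000, y=1.264865:
  k1 = f(0.040000, 1.264865) = 1.068432
  k2 = f(0.580000, 1.841819) = 0.716491
  y ← 1.264865 + (0.54/2)·(1.068432 + 0.716491) = 1.746795
t=0.580000, y=1.746795:
  k1 = f(0.580000, 1.746795) = 0.774455
  k2 = f(1.120000, 2.165000) = 0.519350
  y ← 1.746795 + (0.54/2)·(0.774455 + 0.519350) = 2.096122
y(1.12) ≈ 2.0961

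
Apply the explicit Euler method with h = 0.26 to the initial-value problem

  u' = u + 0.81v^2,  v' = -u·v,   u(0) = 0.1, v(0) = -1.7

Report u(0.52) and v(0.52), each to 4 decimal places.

1.5030, -1.3395

Euler on (u,v): u_{n+1} = u_n + h·u', v_{n+1} = v_n + h·v'.
0.000000: (0.100000, -1.700000); f=(2.440900, 0.170000) → (0.734634, -1.655800)
0.260000: (0.734634, -1.655800); f=(2.955390, 1.216407) → (1.503035, -1.339534)
(u(0.52), v(0.52)) ≈ (1.5030, -1.3395)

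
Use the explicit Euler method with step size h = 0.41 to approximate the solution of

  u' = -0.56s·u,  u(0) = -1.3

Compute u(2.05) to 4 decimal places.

-0.4277

Euler: u_{n+1} = u_n + h·f(s_n, u_n).
s=0.000000, u=-1.300000: f=0.000000 → u ← -1.300000 + 0.41·0.000000 = -1.300000
s=0.410000, u=-1.300000: f=0.298480 → u ← -1.300000 + 0.41·0.298480 = -1.177623
s=0.820000, u=-1.177623: f=0.540765 → u ← -1.177623 + 0.41·0.540765 = -0.955910
s=1.230000, u=-0.955910: f=0.658431 → u ← -0.955910 + 0.41·0.658431 = -0.685953
s=1.640000, u=-0.685953: f=0.629979 → u ← -0.685953 + 0.41·0.629979 = -0.427662
u(2.05) ≈ -0.4277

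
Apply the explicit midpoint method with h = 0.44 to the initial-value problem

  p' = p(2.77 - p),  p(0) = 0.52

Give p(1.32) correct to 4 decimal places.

Midpoint: k1 = f(t_n, p_n); k2 = f(t_n + h/2, p_n + (h/2)·k1); p_{n+1} = p_n + h·k2.
t=0.000000, p=0.520000:
  k1 = f(0.000000, 0.520000) = 1.170000
  k2 = f(0.220000, 0.777400) = 1.549047
  p ← 0.520000 + 0.44·1.549047 = 1.201581
t=0.440000, p=1.201581:
  k1 = f(0.440000, 1.201581) = 1.884582
  k2 = f(0.660000, 1.616189) = 1.864777
  p ← 1.201581 + 0.44·1.864777 = 2.022083
t=0.880000, p=2.022083:
  k1 = f(0.880000, 2.022083) = 1.512351
  k2 = f(1.100000, 2.354800) = 0.977714
  p ← 2.022083 + 0.44·0.977714 = 2.452276
p(1.32) ≈ 2.4523

2.4523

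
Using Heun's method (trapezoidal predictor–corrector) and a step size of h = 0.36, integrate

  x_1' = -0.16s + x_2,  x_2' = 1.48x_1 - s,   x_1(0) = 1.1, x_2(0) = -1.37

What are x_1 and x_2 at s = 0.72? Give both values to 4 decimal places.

0.3620, -0.9000

Heun on (x_1,x_2): k1 = f(s_n, state_n); k2 = f(s_n + h, state_n + h·k1); state_{n+1} = state_n + (h/2)·(k1 + k2).
0.000000: (1.100000, -1.370000)
  k1 = (-1.370000, 1.628000)
  predictor → (0.606800, -0.783920)
  k2 = (-0.841520, 0.538064)
  → (0.701926, -0.980108)
0.360000: (0.701926, -0.980108)
  k1 = (-1.037708, 0.678851)
  predictor → (0.328351, -0.735722)
  k2 = (-0.850922, -0.234040)
  → (0.361973, -0.900042)
(x_1(0.72), x_2(0.72)) ≈ (0.3620, -0.9000)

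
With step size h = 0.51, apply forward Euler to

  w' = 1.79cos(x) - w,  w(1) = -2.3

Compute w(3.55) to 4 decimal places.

-1.3996

Euler: w_{n+1} = w_n + h·f(x_n, w_n).
x=1.000000, w=-2.300000: f=3.267141 → w ← -2.300000 + 0.51·3.267141 = -0.633758
x=1.510000, w=-0.633758: f=0.742516 → w ← -0.633758 + 0.51·0.742516 = -0.255075
x=2.020000, w=-0.255075: f=-0.522230 → w ← -0.255075 + 0.51·(-0.522230) = -0.521412
x=2.530000, w=-0.521412: f=-0.944123 → w ← -0.521412 + 0.51·(-0.944123) = -1.002915
x=3.040000, w=-1.002915: f=-0.777856 → w ← -1.002915 + 0.51·(-0.777856) = -1.399621
w(3.55) ≈ -1.3996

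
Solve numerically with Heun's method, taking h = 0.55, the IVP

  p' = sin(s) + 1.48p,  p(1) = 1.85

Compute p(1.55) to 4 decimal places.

4.6635

Heun: k1 = f(s_n, p_n); k2 = f(s_n + h, p_n + h·k1); p_{n+1} = p_n + (h/2)·(k1 + k2).
s=1.000000, p=1.850000:
  k1 = f(1.000000, 1.850000) = 3.579471
  k2 = f(1.550000, 3.818709) = 6.651473
  p ← 1.850000 + (0.55/2)·(3.579471 + 6.651473) = 4.663510
p(1.55) ≈ 4.6635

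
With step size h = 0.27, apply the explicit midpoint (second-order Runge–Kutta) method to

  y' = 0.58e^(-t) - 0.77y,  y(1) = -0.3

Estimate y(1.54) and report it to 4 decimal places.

-0.1287

Midpoint: k1 = f(t_n, y_n); k2 = f(t_n + h/2, y_n + (h/2)·k1); y_{n+1} = y_n + h·k2.
t=1.000000, y=-0.300000:
  k1 = f(1.000000, -0.300000) = 0.444370
  k2 = f(1.135000, -0.240010) = 0.371233
  y ← -0.300000 + 0.27·0.371233 = -0.199767
t=1.270000, y=-0.199767:
  k1 = f(1.270000, -0.199767) = 0.316703
  k2 = f(1.405000, -0.157012) = 0.263212
  y ← -0.199767 + 0.27·0.263212 = -0.128700
y(1.54) ≈ -0.1287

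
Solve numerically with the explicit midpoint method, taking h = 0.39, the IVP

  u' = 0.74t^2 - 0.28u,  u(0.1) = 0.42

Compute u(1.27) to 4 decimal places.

Midpoint: k1 = f(t_n, u_n); k2 = f(t_n + h/2, u_n + (h/2)·k1); u_{n+1} = u_n + h·k2.
t=0.100000, u=0.420000:
  k1 = f(0.100000, 0.420000) = -0.110200
  k2 = f(0.295000, 0.398511) = -0.047185
  u ← 0.420000 + 0.39·(-0.047185) = 0.401598
t=0.490000, u=0.401598:
  k1 = f(0.490000, 0.401598) = 0.065227
  k2 = f(0.685000, 0.414317) = 0.231218
  u ← 0.401598 + 0.39·0.231218 = 0.491773
t=0.880000, u=0.491773:
  k1 = f(0.880000, 0.491773) = 0.435360
  k2 = f(1.075000, 0.576668) = 0.693695
  u ← 0.491773 + 0.39·0.693695 = 0.762314
u(1.27) ≈ 0.7623

0.7623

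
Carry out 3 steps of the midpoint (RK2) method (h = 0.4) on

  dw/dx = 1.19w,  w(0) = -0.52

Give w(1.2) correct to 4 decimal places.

-2.0874

Midpoint: k1 = f(x_n, w_n); k2 = f(x_n + h/2, w_n + (h/2)·k1); w_{n+1} = w_n + h·k2.
x=0.000000, w=-0.520000:
  k1 = f(0.000000, -0.520000) = -0.618800
  k2 = f(0.200000, -0.643760) = -0.766074
  w ← -0.520000 + 0.4·(-0.766074) = -0.826430
x=0.400000, w=-0.826430:
  k1 = f(0.400000, -0.826430) = -0.983451
  k2 = f(0.600000, -1.023120) = -1.217513
  w ← -0.826430 + 0.4·(-1.217513) = -1.313435
x=0.800000, w=-1.313435:
  k1 = f(0.800000, -1.313435) = -1.562988
  k2 = f(1.000000, -1.626032) = -1.934979
  w ← -1.313435 + 0.4·(-1.934979) = -2.087426
w(1.2) ≈ -2.0874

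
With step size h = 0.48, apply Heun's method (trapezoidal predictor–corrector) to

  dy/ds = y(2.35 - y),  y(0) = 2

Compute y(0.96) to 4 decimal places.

Heun: k1 = f(s_n, y_n); k2 = f(s_n + h, y_n + h·k1); y_{n+1} = y_n + (h/2)·(k1 + k2).
s=0.000000, y=2.000000:
  k1 = f(0.000000, 2.000000) = 0.700000
  k2 = f(0.480000, 2.336000) = 0.032704
  y ← 2.000000 + (0.48/2)·(0.700000 + 0.032704) = 2.175849
s=0.480000, y=2.175849:
  k1 = f(0.480000, 2.175849) = 0.378926
  k2 = f(0.960000, 2.357734) = -0.018234
  y ← 2.175849 + (0.48/2)·(0.378926 + (-0.018234)) = 2.262415
y(0.96) ≈ 2.2624

2.2624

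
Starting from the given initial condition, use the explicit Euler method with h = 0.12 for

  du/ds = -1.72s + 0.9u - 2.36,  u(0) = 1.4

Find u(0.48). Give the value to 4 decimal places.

0.6205

Euler: u_{n+1} = u_n + h·f(s_n, u_n).
s=0.000000, u=1.400000: f=-1.100000 → u ← 1.400000 + 0.12·(-1.100000) = 1.268000
s=0.120000, u=1.268000: f=-1.425200 → u ← 1.268000 + 0.12·(-1.425200) = 1.096976
s=0.240000, u=1.096976: f=-1.785522 → u ← 1.096976 + 0.12·(-1.785522) = 0.882713
s=0.360000, u=0.882713: f=-2.184758 → u ← 0.882713 + 0.12·(-2.184758) = 0.620542
u(0.48) ≈ 0.6205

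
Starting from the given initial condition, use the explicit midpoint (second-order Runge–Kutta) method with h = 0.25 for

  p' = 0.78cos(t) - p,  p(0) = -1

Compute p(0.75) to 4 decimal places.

Midpoint: k1 = f(t_n, p_n); k2 = f(t_n + h/2, p_n + (h/2)·k1); p_{n+1} = p_n + h·k2.
t=0.000000, p=-1.000000:
  k1 = f(0.000000, -1.000000) = 1.780000
  k2 = f(0.125000, -0.777500) = 1.551414
  p ← -1.000000 + 0.25·1.551414 = -0.612146
t=0.250000, p=-0.612146:
  k1 = f(0.250000, -0.612146) = 1.367898
  k2 = f(0.375000, -0.441159) = 1.166955
  p ← -0.612146 + 0.25·1.166955 = -0.320408
t=0.500000, p=-0.320408:
  k1 = f(0.500000, -0.320408) = 1.004922
  k2 = f(0.625000, -0.194792) = 0.827344
  p ← -0.320408 + 0.25·0.827344 = -0.113572
p(0.75) ≈ -0.1136

-0.1136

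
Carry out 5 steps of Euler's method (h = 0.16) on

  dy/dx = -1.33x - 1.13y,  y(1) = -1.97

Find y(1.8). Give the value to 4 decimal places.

-1.7538

Euler: y_{n+1} = y_n + h·f(x_n, y_n).
x=1.000000, y=-1.970000: f=0.896100 → y ← -1.970000 + 0.16·0.896100 = -1.826624
x=1.160000, y=-1.826624: f=0.521285 → y ← -1.826624 + 0.16·0.521285 = -1.743218
x=1.320000, y=-1.743218: f=0.214237 → y ← -1.743218 + 0.16·0.214237 = -1.708940
x=1.480000, y=-1.708940: f=-0.037297 → y ← -1.708940 + 0.16·(-0.037297) = -1.714908
x=1.640000, y=-1.714908: f=-0.243354 → y ← -1.714908 + 0.16·(-0.243354) = -1.753845
y(1.8) ≈ -1.7538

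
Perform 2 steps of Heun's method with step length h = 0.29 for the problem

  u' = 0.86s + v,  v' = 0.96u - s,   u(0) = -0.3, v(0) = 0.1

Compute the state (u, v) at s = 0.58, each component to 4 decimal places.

-0.1669, -0.2072

Heun on (u,v): k1 = f(s_n, state_n); k2 = f(s_n + h, state_n + h·k1); state_{n+1} = state_n + (h/2)·(k1 + k2).
0.000000: (-0.300000, 0.100000)
  k1 = (0.100000, -0.288000)
  predictor → (-0.271000, 0.016480)
  k2 = (0.265880, -0.550160)
  → (-0.246947, -0.021533)
0.290000: (-0.246947, -0.021533)
  k1 = (0.227867, -0.527070)
  predictor → (-0.180866, -0.174383)
  k2 = (0.324417, -0.753631)
  → (-0.166866, -0.207235)
(u(0.58), v(0.58)) ≈ (-0.1669, -0.2072)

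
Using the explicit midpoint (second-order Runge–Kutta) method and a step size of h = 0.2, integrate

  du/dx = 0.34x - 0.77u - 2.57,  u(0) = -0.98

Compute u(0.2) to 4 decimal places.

Midpoint: k1 = f(x_n, u_n); k2 = f(x_n + h/2, u_n + (h/2)·k1); u_{n+1} = u_n + h·k2.
x=0.000000, u=-0.980000:
  k1 = f(0.000000, -0.980000) = -1.815400
  k2 = f(0.100000, -1.161540) = -1.641614
  u ← -0.980000 + 0.2·(-1.641614) = -1.308323
u(0.2) ≈ -1.3083

-1.3083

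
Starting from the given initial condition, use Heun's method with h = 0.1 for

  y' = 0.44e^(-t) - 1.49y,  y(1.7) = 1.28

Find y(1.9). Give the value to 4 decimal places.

0.9638

Heun: k1 = f(t_n, y_n); k2 = f(t_n + h, y_n + h·k1); y_{n+1} = y_n + (h/2)·(k1 + k2).
t=1.700000, y=1.280000:
  k1 = f(1.700000, 1.280000) = -1.826819
  k2 = f(1.800000, 1.097318) = -1.562272
  y ← 1.280000 + (0.1/2)·(-1.826819 + (-1.562272)) = 1.110545
t=1.800000, y=1.110545:
  k1 = f(1.800000, 1.110545) = -1.581981
  k2 = f(1.900000, 0.952347) = -1.353187
  y ← 1.110545 + (0.1/2)·(-1.581981 + (-1.353187)) = 0.963787
y(1.9) ≈ 0.9638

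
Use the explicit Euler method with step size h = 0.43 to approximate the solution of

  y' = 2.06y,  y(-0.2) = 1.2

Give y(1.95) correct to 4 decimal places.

Euler: y_{n+1} = y_n + h·f(s_n, y_n).
s=-0.200000, y=1.200000: f=2.472000 → y ← 1.200000 + 0.43·2.472000 = 2.262960
s=0.230000, y=2.262960: f=4.661698 → y ← 2.262960 + 0.43·4.661698 = 4.267490
s=0.660000, y=4.267490: f=8.791029 → y ← 4.267490 + 0.43·8.791029 = 8.047633
s=1.090000, y=8.047633: f=16.578123 → y ← 8.047633 + 0.43·16.578123 = 15.176226
s=1.520000, y=15.176226: f=31.263025 → y ← 15.176226 + 0.43·31.263025 = 28.619326
y(1.95) ≈ 28.6193

28.6193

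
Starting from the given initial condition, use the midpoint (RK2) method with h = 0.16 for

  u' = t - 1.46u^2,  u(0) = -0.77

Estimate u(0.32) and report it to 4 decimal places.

Midpoint: k1 = f(t_n, u_n); k2 = f(t_n + h/2, u_n + (h/2)·k1); u_{n+1} = u_n + h·k2.
t=0.000000, u=-0.770000:
  k1 = f(0.000000, -0.770000) = -0.865634
  k2 = f(0.080000, -0.839251) = -0.948339
  u ← -0.770000 + 0.16·(-0.948339) = -0.921734
t=0.160000, u=-0.921734:
  k1 = f(0.160000, -0.921734) = -1.080407
  k2 = f(0.240000, -1.008167) = -1.243944
  u ← -0.921734 + 0.16·(-1.243944) = -1.120765
u(0.32) ≈ -1.1208

-1.1208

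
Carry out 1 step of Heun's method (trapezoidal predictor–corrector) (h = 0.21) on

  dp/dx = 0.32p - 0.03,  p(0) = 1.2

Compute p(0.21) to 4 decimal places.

1.2768

Heun: k1 = f(x_n, p_n); k2 = f(x_n + h, p_n + h·k1); p_{n+1} = p_n + (h/2)·(k1 + k2).
x=0.000000, p=1.200000:
  k1 = f(0.000000, 1.200000) = 0.354000
  k2 = f(0.210000, 1.274340) = 0.377789
  p ← 1.200000 + (0.21/2)·(0.354000 + 0.377789) = 1.276838
p(0.21) ≈ 1.2768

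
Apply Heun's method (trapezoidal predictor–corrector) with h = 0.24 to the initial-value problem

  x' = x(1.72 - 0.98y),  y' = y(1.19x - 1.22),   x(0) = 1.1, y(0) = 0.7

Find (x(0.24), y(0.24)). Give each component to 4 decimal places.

Heun on (x,y): k1 = f(s_n, state_n); k2 = f(s_n + h, state_n + h·k1); state_{n+1} = state_n + (h/2)·(k1 + k2).
0.000000: (1.100000, 0.700000)
  k1 = (1.137400, 0.062300)
  predictor → (1.372976, 0.714952)
  k2 = (1.399539, 0.295877)
  → (1.404433, 0.742981)
(x(0.24), y(0.24)) ≈ (1.4044, 0.7430)

1.4044, 0.7430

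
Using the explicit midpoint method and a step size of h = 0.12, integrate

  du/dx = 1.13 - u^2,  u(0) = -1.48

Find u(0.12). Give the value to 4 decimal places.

Midpoint: k1 = f(x_n, u_n); k2 = f(x_n + h/2, u_n + (h/2)·k1); u_{n+1} = u_n + h·k2.
x=0.000000, u=-1.480000:
  k1 = f(0.000000, -1.480000) = -1.060400
  k2 = f(0.060000, -1.543624) = -1.252775
  u ← -1.480000 + 0.12·(-1.252775) = -1.630333
u(0.12) ≈ -1.6303

-1.6303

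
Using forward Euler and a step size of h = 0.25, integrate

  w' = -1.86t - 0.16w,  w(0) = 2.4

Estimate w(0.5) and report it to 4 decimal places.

2.0956

Euler: w_{n+1} = w_n + h·f(t_n, w_n).
t=0.000000, w=2.400000: f=-0.384000 → w ← 2.400000 + 0.25·(-0.384000) = 2.304000
t=0.250000, w=2.304000: f=-0.833640 → w ← 2.304000 + 0.25·(-0.833640) = 2.095590
w(0.5) ≈ 2.0956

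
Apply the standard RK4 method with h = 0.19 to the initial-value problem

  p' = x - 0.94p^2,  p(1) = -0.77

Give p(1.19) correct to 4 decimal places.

-0.6541

RK4: k1 = f(x_n, p_n); k2 = f(x_n + h/2, p_n + (h/2)·k1); k3 = f(x_n + h/2, p_n + (h/2)·k2); k4 = f(x_n + h, p_n + h·k3); p_{n+1} = p_n + (h/6)·(k1 + 2k2 + 2k3 + k4).
x=1.000000, p=-0.770000:
  k1 = f(1.000000, -0.770000) = 0.442674
  k2 = f(1.095000, -0.727946) = 0.596889
  k3 = f(1.095000, -0.713296) = 0.616737
  k4 = f(1.190000, -0.652820) = 0.789396
  p ← -0.770000 + (0.19/6)·(k1 + 2k2 + 2k3 + k4) = -0.654121
p(1.19) ≈ -0.6541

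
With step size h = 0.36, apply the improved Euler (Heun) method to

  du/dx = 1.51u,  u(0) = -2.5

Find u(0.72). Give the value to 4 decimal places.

-7.1517

Heun: k1 = f(x_n, u_n); k2 = f(x_n + h, u_n + h·k1); u_{n+1} = u_n + (h/2)·(k1 + k2).
x=0.000000, u=-2.500000:
  k1 = f(0.000000, -2.500000) = -3.775000
  k2 = f(0.360000, -3.859000) = -5.827090
  u ← -2.500000 + (0.36/2)·(-3.775000 + (-5.827090)) = -4.228376
x=0.360000, u=-4.228376:
  k1 = f(0.360000, -4.228376) = -6.384848
  k2 = f(0.720000, -6.526922) = -9.855651
  u ← -4.228376 + (0.36/2)·(-6.384848 + (-9.855651)) = -7.151666
u(0.72) ≈ -7.1517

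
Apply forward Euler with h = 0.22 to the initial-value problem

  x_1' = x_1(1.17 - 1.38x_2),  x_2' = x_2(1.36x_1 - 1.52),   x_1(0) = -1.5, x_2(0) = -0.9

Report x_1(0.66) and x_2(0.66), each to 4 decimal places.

-3.7972, -0.0010

Euler on (x_1,x_2): x_1_{n+1} = x_1_n + h·x_1', x_2_{n+1} = x_2_n + h·x_2'.
0.000000: (-1.500000, -0.900000); f=(-3.618000, 3.204000) → (-2.295960, -0.195120)
0.220000: (-2.295960, -0.195120); f=(-3.304496, 0.905846) → (-3.022949, 0.004166)
0.440000: (-3.022949, 0.004166); f=(-3.519471, -0.023460) → (-3.797233, -0.000995)
(x_1(0.66), x_2(0.66)) ≈ (-3.7972, -0.0010)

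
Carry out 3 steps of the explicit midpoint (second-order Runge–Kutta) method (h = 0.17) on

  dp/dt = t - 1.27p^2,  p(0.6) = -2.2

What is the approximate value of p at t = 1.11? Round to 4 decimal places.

Midpoint: k1 = f(t_n, p_n); k2 = f(t_n + h/2, p_n + (h/2)·k1); p_{n+1} = p_n + h·k2.
t=0.600000, p=-2.200000:
  k1 = f(0.600000, -2.200000) = -5.546800
  k2 = f(0.685000, -2.671478) = -8.378729
  p ← -2.200000 + 0.17·(-8.378729) = -3.624384
t=0.770000, p=-3.624384:
  k1 = f(0.770000, -3.624384) = -15.912922
  k2 = f(0.855000, -4.976982) = -30.603349
  p ← -3.624384 + 0.17·(-30.603349) = -8.826953
t=0.940000, p=-8.826953:
  k1 = f(0.940000, -8.826953) = -98.012182
  k2 = f(1.025000, -17.157989) = -372.858656
  p ← -8.826953 + 0.17·(-372.858656) = -72.212925
p(1.11) ≈ -72.2129

-72.2129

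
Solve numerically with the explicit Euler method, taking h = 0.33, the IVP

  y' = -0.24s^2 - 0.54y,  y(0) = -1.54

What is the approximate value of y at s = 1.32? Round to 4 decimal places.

Euler: y_{n+1} = y_n + h·f(s_n, y_n).
s=0.000000, y=-1.540000: f=0.831600 → y ← -1.540000 + 0.33·0.831600 = -1.265572
s=0.330000, y=-1.265572: f=0.657273 → y ← -1.265572 + 0.33·0.657273 = -1.048672
s=0.660000, y=-1.048672: f=0.461739 → y ← -1.048672 + 0.33·0.461739 = -0.896298
s=0.990000, y=-0.896298: f=0.248777 → y ← -0.896298 + 0.33·0.248777 = -0.814202
y(1.32) ≈ -0.8142

-0.8142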